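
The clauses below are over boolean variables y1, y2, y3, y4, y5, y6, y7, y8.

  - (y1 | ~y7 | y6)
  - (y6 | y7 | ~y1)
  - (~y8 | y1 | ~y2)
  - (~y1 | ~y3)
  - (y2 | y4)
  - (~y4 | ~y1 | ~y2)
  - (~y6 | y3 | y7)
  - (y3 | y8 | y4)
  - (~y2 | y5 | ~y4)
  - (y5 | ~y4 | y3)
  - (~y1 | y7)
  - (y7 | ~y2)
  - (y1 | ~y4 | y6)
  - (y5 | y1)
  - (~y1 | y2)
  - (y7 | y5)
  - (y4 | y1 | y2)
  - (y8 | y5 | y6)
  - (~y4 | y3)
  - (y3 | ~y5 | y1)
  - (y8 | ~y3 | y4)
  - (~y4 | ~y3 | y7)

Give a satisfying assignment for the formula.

Branch on y1: take y1 = False.
  then y5 is forced to True.
  then y3 is forced to True.
The remaining clauses are satisfied by y2 = False, y4 = True, y6 = True, y7 = True, y8 = False.

y1 = F  y2 = F  y3 = T  y4 = T  y5 = T  y6 = T  y7 = T  y8 = F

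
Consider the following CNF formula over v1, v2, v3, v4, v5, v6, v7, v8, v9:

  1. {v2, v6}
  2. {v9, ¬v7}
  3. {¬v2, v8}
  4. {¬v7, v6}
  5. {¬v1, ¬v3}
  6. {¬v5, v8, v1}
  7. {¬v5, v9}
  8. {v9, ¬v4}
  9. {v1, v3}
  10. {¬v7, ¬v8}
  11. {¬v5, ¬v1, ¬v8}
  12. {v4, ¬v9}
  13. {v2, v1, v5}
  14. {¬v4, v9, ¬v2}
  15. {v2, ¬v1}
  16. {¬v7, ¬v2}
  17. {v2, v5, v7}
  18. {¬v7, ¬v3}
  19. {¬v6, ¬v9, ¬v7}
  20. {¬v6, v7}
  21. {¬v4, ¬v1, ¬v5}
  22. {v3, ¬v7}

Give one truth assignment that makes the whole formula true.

v1=F, v2=T, v3=T, v4=T, v5=F, v6=F, v7=F, v8=T, v9=T

Check each clause:
  1. {v6, v2} — v2 is true.
  2. {¬v7, v9} — ¬v7 is true.
  3. {¬v2, v8} — v8 is true.
  4. {v6, ¬v7} — ¬v7 is true.
  5. {¬v3, ¬v1} — ¬v1 is true.
  6. {v1, v8, ¬v5} — v8 is true.
  7. {v9, ¬v5} — v9 is true.
  8. {v9, ¬v4} — v9 is true.
  9. {v3, v1} — v3 is true.
  10. {¬v8, ¬v7} — ¬v7 is true.
  11. {¬v1, ¬v5, ¬v8} — ¬v5 is true.
  12. {v4, ¬v9} — v4 is true.
  13. {v2, v1, v5} — v2 is true.
  14. {¬v4, ¬v2, v9} — v9 is true.
  15. {v2, ¬v1} — v2 is true.
  16. {¬v7, ¬v2} — ¬v7 is true.
  17. {v2, v7, v5} — v2 is true.
  18. {¬v3, ¬v7} — ¬v7 is true.
  19. {¬v9, ¬v6, ¬v7} — ¬v7 is true.
  20. {v7, ¬v6} — ¬v6 is true.
  21. {¬v5, ¬v1, ¬v4} — ¬v5 is true.
  22. {¬v7, v3} — ¬v7 is true.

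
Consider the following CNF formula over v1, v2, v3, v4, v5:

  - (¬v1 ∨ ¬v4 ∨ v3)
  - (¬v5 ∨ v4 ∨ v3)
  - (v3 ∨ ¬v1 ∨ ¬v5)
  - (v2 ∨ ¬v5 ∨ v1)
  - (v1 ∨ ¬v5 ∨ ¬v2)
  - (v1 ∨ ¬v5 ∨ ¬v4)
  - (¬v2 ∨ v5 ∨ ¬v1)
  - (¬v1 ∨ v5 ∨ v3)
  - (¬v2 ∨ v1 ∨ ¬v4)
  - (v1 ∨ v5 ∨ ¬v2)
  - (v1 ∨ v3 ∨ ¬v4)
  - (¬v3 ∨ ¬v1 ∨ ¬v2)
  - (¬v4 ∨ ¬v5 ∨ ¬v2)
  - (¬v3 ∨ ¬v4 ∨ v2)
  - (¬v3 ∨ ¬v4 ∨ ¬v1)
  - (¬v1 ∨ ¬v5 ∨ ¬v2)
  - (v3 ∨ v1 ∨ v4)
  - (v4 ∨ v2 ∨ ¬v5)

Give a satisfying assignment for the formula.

Try v1 = True.
Try v2 = False.
Try v3 = True.
  then v4 is forced to False.
  then v5 is forced to False.

v1 = 1  v2 = 0  v3 = 1  v4 = 0  v5 = 0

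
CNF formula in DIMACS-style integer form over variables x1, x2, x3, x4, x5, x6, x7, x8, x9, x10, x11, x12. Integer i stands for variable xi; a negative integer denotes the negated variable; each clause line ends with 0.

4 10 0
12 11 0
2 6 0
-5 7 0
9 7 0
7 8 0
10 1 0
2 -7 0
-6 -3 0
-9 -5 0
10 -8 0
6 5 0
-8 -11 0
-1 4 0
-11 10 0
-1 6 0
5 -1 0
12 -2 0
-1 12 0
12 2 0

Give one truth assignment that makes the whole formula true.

x1=F  x2=T  x3=F  x4=F  x5=T  x6=T  x7=T  x8=F  x9=F  x10=T  x11=F  x12=T

Pure literal: x3 appears only negated; assign x3 = False.
x10 occurs only positively in the remaining clauses — set x10 = True.
Set x1 = False and propagate.
For the remaining variables, x2 = True, x4 = False, x5 = True, x6 = True, x7 = True, x8 = False, x9 = False, x11 = False, x12 = True works.
Every clause has at least one true literal under this assignment.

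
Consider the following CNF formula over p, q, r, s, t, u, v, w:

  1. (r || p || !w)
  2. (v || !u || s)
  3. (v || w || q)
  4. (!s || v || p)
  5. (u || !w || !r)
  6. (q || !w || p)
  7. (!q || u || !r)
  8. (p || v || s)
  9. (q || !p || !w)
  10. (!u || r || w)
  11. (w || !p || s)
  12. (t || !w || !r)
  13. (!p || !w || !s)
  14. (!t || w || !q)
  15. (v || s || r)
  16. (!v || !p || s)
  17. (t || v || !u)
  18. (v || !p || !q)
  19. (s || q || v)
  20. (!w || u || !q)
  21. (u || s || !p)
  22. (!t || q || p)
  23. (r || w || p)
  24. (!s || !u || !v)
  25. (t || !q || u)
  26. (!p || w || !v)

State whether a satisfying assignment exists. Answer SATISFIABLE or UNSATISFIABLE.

SATISFIABLE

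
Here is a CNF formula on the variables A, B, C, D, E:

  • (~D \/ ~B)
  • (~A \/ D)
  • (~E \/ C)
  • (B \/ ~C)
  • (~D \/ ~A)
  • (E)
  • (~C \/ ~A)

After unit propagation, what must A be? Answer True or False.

(E) stands alone — E = True.
From (~E \/ C) and E = True: C = True.
(B \/ ~C): since C = True, the clause reduces to (B). B = True.
(~D \/ ~B): since B = True, the clause reduces to (~D). D = False.
(D \/ ~A) with D = False leaves only ~A, so A = False.

False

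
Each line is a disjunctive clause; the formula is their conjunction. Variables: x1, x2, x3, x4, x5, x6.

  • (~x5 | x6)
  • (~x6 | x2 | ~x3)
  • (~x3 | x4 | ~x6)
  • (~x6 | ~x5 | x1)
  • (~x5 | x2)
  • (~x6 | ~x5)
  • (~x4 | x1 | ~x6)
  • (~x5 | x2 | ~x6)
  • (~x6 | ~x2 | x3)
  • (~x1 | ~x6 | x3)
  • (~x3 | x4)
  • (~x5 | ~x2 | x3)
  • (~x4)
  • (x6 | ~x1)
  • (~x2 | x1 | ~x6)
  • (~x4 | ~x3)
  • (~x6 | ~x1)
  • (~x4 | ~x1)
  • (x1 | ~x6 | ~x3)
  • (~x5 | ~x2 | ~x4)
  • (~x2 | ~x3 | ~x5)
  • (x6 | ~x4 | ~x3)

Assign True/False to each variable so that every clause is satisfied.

(~x4) is a unit clause, so x4 = False.
The clause (~x3) is unit: x3 must be False.
x5 occurs only negated in the remaining clauses — set x5 = False.
Try x1 = False.
The remaining clauses are satisfied by x2 = True, x6 = False.

x1=F, x2=T, x3=F, x4=F, x5=F, x6=F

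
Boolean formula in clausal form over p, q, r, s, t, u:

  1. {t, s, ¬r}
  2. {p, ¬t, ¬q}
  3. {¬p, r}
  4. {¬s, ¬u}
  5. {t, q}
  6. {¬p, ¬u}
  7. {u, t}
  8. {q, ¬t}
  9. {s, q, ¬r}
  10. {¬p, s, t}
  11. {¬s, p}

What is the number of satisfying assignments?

3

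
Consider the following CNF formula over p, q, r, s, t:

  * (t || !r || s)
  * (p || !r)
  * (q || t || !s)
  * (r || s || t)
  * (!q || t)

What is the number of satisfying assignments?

12

Case analysis on t and r:
  t=T, r=T: remaining (p,q,s) ∈ {(T,F,F); (T,F,T); (T,T,F); (T,T,T)} — 4.
  t=T, r=F: p, q, s free → 2^3 = 8.
  t=F, r=T: a clause becomes empty — 0.
  t=F, r=F: a clause becomes empty — 0.
Total: 4 + 8 + 0 + 0 = 12.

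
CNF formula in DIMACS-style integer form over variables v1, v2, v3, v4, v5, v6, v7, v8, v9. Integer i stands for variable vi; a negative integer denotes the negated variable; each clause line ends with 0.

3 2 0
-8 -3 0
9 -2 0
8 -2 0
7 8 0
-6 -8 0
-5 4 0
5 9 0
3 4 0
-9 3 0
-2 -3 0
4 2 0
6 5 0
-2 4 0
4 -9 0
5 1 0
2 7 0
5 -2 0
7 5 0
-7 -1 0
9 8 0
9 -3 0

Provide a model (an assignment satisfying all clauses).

v1=F, v2=F, v3=T, v4=T, v5=T, v6=T, v7=T, v8=F, v9=T

v4 occurs only positively in the remaining clauses — set v4 = True.
Try v1 = False.
  then v5 is forced to True.
Branch on v2: take v2 = False.
  then v3 is forced to True.
  then v8 is forced to False.
  then v7 is forced to True.
  then v9 is forced to True.
v6 is now unconstrained; take v6 = True.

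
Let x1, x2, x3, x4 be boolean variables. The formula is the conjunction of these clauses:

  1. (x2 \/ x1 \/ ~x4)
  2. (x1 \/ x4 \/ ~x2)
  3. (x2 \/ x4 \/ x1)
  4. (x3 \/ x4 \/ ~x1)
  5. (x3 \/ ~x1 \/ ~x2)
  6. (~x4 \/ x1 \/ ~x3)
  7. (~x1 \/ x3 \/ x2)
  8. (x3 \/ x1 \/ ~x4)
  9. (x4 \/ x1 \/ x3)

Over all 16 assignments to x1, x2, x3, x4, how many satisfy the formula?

Satisfying assignments:
  x1=T x2=F x3=T x4=F
  x1=T x2=F x3=T x4=T
  x1=T x2=T x3=T x4=F
  x1=T x2=T x3=T x4=T
Count: 4.

4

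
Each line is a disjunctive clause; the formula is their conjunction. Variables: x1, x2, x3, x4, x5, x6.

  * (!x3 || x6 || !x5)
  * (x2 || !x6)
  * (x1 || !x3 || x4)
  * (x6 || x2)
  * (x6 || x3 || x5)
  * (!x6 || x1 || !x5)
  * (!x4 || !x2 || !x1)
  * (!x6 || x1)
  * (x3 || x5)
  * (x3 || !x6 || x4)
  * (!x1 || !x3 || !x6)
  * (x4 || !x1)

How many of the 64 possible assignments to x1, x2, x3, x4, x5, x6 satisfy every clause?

Satisfying assignments:
  x1=F x2=T x3=F x4=F x5=T x6=F
  x1=F x2=T x3=F x4=T x5=T x6=F
  x1=F x2=T x3=T x4=T x5=F x6=F
Count: 3.

3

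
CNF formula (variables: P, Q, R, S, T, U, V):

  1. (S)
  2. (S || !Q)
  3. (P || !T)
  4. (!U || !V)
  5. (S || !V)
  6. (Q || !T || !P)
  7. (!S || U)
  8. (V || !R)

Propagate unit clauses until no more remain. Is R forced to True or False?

False

Unit clause (S) sets S = True.
(U || !S) with S = True leaves only U, so U = True.
(!U || !V) with U = True leaves only !V, so V = False.
(!R || V) with V = False leaves only !R, so R = False.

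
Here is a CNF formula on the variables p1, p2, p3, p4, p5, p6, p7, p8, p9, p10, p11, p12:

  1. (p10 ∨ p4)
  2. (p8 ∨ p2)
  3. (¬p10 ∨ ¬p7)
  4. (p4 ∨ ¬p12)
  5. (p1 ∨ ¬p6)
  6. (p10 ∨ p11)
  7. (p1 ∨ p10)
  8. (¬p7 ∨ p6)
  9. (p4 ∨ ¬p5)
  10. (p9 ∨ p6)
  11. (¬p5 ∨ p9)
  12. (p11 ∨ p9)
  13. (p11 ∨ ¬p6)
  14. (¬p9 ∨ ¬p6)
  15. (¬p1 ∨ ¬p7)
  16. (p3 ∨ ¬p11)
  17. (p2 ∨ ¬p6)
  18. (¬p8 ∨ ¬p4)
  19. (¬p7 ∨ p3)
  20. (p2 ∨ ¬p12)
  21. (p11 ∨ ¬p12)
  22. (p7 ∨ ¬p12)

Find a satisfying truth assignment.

p1 = T  p2 = T  p3 = T  p4 = T  p5 = F  p6 = F  p7 = F  p8 = F  p9 = T  p10 = T  p11 = T  p12 = F

p2 occurs only positively in the remaining clauses — set p2 = True.
p3 occurs only positively in the remaining clauses — set p3 = True.
Branch on p1: take p1 = True.
  then p7 is forced to False.
  then p12 is forced to False.
For the remaining variables, p4 = True, p5 = False, p6 = False, p8 = False, p9 = True, p10 = True, p11 = True works.
Every clause has at least one true literal under this assignment.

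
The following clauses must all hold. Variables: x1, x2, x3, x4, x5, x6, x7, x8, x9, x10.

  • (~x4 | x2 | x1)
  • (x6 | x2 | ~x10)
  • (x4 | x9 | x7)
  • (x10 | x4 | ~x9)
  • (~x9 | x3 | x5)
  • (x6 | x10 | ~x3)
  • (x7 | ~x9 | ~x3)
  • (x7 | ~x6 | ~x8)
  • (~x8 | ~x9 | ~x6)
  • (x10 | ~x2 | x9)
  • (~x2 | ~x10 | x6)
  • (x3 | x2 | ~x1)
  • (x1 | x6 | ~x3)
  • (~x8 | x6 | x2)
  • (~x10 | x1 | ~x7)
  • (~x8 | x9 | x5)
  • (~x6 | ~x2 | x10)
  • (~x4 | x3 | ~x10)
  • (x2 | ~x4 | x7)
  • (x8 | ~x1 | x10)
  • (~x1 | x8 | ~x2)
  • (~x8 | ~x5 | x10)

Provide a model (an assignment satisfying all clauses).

x1=0  x2=1  x3=0  x4=1  x5=1  x6=0  x7=1  x8=0  x9=1  x10=0

Try x1 = False.
Try x2 = True.
For the remaining variables, x3 = False, x4 = True, x5 = True, x6 = False, x7 = True, x8 = False, x9 = True, x10 = False works.
Every clause has at least one true literal under this assignment.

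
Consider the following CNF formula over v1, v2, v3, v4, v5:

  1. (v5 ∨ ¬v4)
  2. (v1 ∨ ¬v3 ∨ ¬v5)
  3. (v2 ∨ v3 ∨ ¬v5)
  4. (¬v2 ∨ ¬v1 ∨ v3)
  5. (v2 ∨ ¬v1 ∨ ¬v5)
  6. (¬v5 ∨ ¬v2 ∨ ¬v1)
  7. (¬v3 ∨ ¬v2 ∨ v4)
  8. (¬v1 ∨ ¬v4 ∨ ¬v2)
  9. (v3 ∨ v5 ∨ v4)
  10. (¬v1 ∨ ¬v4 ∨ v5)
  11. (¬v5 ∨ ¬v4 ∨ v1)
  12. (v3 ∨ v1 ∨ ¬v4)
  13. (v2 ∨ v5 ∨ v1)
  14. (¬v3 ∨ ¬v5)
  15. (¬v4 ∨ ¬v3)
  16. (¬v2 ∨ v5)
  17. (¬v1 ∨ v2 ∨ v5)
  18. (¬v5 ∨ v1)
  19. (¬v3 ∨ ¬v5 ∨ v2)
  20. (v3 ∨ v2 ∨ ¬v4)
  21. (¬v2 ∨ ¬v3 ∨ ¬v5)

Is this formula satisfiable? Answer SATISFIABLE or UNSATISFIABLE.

UNSATISFIABLE

v5 = True:
  propagation gives v3=False, v2=True, v1=False; an empty clause results — contradiction.
v5 = False:
  propagation gives v4=False, v3=True, v2=False, v1=True; an empty clause results — contradiction.
Every branch closes, so no satisfying assignment exists.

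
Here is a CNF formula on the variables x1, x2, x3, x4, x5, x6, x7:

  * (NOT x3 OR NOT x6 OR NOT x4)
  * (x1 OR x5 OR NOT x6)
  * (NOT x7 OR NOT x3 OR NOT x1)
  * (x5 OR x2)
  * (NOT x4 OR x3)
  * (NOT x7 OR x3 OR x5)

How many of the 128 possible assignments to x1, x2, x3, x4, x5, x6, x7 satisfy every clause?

44

Case analysis on x3 and x5:
  x3=T, x5=T: x2 free; 9 ways for (x1,x4,x6,x7) × 2^1 = 18.
  x3=T, x5=F: 7 of the 32 assignments to (x1,x2,x4,x6,x7) work.
  x3=F, x5=T: forces x4=F; x1, x2, x6, x7 free → 2^4 = 16.
  x3=F, x5=F: remaining (x1,x2,x4,x6,x7) ∈ {(F,T,F,F,F); (T,T,F,F,F); (T,T,F,T,F)} — 3.
Total: 18 + 7 + 16 + 3 = 44.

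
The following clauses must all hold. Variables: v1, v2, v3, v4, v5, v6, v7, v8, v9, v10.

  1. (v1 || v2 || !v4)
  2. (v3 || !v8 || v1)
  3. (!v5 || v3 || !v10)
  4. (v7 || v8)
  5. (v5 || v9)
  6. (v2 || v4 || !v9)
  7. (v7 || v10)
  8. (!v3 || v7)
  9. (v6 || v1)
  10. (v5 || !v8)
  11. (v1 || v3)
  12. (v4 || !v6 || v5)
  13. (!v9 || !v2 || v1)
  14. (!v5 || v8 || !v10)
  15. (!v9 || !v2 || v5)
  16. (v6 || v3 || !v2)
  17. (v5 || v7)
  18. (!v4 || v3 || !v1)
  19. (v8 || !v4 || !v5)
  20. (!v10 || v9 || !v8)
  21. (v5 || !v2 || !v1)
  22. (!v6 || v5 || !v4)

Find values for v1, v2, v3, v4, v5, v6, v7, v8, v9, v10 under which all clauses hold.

v7 occurs only positively in the remaining clauses — set v7 = True.
Branch on v1: take v1 = True.
Try v2 = True.
  then v5 is forced to True.
Try v3 = True.
For the remaining variables, v4 = False, v6 = True, v8 = True, v9 = True, v10 = False works.
Every clause has at least one true literal under this assignment.

v1=1, v2=1, v3=1, v4=0, v5=1, v6=1, v7=1, v8=1, v9=1, v10=0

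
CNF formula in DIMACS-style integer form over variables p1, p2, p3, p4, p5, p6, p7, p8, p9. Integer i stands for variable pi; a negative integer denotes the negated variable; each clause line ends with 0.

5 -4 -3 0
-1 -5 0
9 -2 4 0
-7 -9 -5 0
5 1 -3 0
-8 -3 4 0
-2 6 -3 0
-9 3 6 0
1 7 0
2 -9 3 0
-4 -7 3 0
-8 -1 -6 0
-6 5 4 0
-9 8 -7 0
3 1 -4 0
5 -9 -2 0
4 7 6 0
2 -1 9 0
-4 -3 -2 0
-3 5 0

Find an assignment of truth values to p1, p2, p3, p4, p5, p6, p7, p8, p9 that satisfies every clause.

p1=False  p2=False  p3=True  p4=True  p5=True  p6=False  p7=True  p8=True  p9=False

Set p1 = False and propagate.
  then p7 is forced to True.
Set p2 = False and propagate.
The remaining clauses are satisfied by p3 = True, p4 = True, p5 = True, p6 = False, p8 = True, p9 = False.
Every clause has at least one true literal under this assignment.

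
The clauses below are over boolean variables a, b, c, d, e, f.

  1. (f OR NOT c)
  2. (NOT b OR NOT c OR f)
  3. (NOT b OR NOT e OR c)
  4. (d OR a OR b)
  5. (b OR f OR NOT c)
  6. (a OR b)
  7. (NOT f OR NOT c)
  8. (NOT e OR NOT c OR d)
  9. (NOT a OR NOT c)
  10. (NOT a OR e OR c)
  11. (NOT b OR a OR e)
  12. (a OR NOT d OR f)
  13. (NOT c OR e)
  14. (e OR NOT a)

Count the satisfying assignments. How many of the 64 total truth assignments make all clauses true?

4

The models are:
  a=1 b=0 c=0 d=0 e=1 f=0
  a=1 b=0 c=0 d=0 e=1 f=1
  a=1 b=0 c=0 d=1 e=1 f=0
  a=1 b=0 c=0 d=1 e=1 f=1
Count: 4.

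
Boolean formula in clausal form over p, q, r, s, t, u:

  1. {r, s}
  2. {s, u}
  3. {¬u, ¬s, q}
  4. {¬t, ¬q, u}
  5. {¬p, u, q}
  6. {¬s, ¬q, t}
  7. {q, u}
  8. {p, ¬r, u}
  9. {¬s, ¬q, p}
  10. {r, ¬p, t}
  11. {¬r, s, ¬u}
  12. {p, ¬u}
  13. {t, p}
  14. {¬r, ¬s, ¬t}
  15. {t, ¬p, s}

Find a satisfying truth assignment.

p=T, q=T, r=F, s=T, t=T, u=T

Set p = True and propagate.
Try q = True.
Branch on r: take r = False.
  then s is forced to True.
  then t is forced to True.
  then u is forced to True.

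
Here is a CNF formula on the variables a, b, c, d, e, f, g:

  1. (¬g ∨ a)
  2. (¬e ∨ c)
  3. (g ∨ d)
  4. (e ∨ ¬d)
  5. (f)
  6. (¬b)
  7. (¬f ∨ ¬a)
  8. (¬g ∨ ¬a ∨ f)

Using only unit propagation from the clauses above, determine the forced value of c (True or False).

True

(f) is a unit clause: f = True.
Unit clause (¬b) sets b = False.
From (¬f ∨ ¬a) and f = True: a = False.
In (¬g ∨ a), a is now false; ¬g must hold, so g = False.
From (d ∨ g) and g = False: d = True.
From (¬d ∨ e) and d = True: e = True.
From (¬e ∨ c) and e = True: c = True.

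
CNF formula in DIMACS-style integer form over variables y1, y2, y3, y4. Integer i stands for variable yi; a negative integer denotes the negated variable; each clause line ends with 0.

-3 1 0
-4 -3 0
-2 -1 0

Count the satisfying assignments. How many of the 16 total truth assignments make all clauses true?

7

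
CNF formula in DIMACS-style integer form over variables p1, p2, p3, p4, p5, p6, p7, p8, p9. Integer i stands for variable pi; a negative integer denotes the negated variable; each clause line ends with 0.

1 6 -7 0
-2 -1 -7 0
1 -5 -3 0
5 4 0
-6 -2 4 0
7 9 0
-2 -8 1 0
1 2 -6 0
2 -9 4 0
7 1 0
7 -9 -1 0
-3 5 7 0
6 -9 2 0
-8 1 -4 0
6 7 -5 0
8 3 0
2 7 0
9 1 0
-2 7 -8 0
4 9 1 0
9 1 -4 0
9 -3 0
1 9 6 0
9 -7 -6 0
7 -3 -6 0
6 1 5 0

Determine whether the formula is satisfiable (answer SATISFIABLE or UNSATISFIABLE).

SATISFIABLE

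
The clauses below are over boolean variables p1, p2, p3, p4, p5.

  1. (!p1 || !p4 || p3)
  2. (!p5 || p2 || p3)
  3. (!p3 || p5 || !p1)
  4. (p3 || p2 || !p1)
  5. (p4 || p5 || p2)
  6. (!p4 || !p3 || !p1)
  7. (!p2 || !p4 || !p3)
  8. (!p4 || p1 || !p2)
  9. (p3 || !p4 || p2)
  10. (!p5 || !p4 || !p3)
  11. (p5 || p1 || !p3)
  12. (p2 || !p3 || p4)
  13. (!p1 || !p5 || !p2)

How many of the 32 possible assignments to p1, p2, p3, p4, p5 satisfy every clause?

4

The models are:
  p1=F p2=T p3=F p4=F p5=F
  p1=F p2=T p3=F p4=F p5=T
  p1=F p2=T p3=T p4=F p5=T
  p1=T p2=T p3=F p4=F p5=F
That's 4 in total.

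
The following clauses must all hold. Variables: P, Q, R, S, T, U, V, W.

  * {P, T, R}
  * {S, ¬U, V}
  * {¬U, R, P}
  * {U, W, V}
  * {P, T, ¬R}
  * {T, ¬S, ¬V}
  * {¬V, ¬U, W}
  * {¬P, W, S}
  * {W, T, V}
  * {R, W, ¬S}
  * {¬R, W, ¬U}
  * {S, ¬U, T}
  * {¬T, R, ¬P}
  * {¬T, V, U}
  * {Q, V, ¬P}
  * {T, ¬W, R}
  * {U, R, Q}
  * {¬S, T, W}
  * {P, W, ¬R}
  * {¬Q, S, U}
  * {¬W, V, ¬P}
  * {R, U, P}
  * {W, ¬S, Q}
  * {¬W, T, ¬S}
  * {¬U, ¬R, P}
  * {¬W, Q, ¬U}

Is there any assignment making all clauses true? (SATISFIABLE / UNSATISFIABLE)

Set P = False and propagate.
The remaining clauses are satisfied by Q = False, R = True, S = True, T = True, U = False, V = True, W = True.
So P=0  Q=0  R=1  S=1  T=1  U=0  V=1  W=1 is a satisfying assignment.

SATISFIABLE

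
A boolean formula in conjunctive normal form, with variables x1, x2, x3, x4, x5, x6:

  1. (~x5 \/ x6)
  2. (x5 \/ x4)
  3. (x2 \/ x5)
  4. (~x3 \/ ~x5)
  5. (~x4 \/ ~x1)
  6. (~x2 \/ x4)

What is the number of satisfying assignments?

8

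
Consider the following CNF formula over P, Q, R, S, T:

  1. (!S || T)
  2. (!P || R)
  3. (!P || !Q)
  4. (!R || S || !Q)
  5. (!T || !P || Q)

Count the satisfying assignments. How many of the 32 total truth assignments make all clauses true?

Case analysis on P and Q:
  P=T, Q=T: a clause becomes empty — 0.
  P=T, Q=F: remaining (R,S,T) ∈ {(T,F,F)} — 1.
  P=F, Q=T: remaining (R,S,T) ∈ {(F,F,F); (F,F,T); (F,T,T); (T,T,T)} — 4.
  P=F, Q=F: R free; 3 ways for (S,T) × 2^1 = 6.
Total: 0 + 1 + 4 + 6 = 11.

11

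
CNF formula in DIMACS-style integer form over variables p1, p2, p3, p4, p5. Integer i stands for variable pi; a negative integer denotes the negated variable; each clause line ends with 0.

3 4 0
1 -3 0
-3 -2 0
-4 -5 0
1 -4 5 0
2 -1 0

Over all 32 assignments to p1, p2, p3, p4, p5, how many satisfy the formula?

Satisfying assignments:
  p1=1 p2=1 p3=0 p4=1 p5=0
That's 1 in total.

1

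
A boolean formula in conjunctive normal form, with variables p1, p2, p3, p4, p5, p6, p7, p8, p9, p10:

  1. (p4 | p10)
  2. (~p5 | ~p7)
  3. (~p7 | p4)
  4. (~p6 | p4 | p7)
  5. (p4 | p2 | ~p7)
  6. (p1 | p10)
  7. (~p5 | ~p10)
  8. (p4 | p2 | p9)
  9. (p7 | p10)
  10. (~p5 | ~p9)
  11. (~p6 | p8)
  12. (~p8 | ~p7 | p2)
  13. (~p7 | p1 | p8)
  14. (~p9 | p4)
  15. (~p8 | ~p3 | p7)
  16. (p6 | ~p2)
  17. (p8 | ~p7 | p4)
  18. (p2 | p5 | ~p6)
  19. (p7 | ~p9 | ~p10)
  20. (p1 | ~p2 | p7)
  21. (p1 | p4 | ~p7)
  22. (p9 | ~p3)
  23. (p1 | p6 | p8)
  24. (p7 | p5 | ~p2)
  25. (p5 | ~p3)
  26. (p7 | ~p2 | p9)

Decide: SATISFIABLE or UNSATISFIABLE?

SATISFIABLE

p3 occurs only negated in the remaining clauses — set p3 = False.
Pure literal: p4 appears only positively; assign p4 = True.
Branch on p1: take p1 = False.
  then p10 is forced to True.
  then p5 is forced to False.
Try p2 = False.
  then p6 is forced to False.
  then p8 is forced to True.
  then p7 is forced to False.
  then p9 is forced to False.
So p1=False, p2=False, p3=False, p4=True, p5=False, p6=False, p7=False, p8=True, p9=False, p10=True is a satisfying assignment.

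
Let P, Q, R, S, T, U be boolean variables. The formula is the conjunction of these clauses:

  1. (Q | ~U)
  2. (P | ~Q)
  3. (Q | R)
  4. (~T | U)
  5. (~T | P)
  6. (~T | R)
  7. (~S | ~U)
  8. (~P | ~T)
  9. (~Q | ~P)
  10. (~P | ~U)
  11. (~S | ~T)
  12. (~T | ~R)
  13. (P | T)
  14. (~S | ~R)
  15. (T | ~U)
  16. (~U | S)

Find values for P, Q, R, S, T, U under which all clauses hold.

P = True, Q = False, R = True, S = False, T = False, U = False

Try P = True.
  then T is forced to False.
  then Q is forced to False.
  then U is forced to False.
  then R is forced to True.
  then S is forced to False.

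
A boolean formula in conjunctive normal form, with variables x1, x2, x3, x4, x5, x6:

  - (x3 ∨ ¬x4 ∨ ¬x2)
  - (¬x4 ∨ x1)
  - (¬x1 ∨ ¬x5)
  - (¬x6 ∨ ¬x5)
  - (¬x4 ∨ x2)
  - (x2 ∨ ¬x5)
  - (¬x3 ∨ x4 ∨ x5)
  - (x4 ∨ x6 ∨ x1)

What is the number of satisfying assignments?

Split on x4, then x5.
  x4=1, x5=1: a clause becomes empty — 0.
  x4=1, x5=0: remaining (x1,x2,x3,x6) ∈ {(1,1,1,0); (1,1,1,1)} — 2.
  x4=0, x5=1: a clause becomes empty — 0.
  x4=0, x5=0: x2 free; 3 ways for (x1,x3,x6) × 2^1 = 6.
Total: 0 + 2 + 0 + 6 = 8.

8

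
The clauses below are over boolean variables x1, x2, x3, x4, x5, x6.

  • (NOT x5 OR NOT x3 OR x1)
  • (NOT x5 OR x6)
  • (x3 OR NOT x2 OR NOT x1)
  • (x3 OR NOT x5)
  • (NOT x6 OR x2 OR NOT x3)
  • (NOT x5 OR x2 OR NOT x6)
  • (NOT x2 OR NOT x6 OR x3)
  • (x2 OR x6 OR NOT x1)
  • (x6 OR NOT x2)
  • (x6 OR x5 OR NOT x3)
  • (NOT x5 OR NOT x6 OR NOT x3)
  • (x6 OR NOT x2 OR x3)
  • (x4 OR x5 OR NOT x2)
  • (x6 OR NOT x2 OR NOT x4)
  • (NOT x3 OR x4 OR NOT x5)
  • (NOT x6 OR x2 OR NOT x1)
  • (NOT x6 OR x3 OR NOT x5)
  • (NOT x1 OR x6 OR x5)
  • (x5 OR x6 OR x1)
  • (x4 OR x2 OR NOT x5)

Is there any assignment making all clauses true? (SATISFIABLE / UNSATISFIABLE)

SATISFIABLE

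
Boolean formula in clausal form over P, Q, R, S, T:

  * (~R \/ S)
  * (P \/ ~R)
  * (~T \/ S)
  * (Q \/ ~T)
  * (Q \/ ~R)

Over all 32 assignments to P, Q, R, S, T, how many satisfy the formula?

12

Case analysis on R and Q:
  R=T, Q=T: remaining (P,S,T) ∈ {(T,T,F); (T,T,T)} — 2.
  R=T, Q=F: a clause becomes empty — 0.
  R=F, Q=T: P free; 3 ways for (S,T) × 2^1 = 6.
  R=F, Q=F: remaining (P,S,T) ∈ {(F,F,F); (F,T,F); (T,F,F); (T,T,F)} — 4.
Total: 2 + 0 + 6 + 4 = 12.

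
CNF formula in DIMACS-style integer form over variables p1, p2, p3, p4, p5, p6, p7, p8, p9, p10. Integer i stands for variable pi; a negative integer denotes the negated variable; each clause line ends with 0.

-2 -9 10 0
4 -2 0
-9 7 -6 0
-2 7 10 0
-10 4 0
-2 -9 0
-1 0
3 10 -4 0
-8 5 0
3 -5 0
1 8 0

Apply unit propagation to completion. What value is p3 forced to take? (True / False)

(~p1) is a unit clause: p1 = False.
In (p1 \/ p8), p1 is now false; p8 must hold, so p8 = True.
(~p8 \/ p5): since p8 = True, the clause reduces to (p5). p5 = True.
From (p3 \/ ~p5) and p5 = True: p3 = True.

True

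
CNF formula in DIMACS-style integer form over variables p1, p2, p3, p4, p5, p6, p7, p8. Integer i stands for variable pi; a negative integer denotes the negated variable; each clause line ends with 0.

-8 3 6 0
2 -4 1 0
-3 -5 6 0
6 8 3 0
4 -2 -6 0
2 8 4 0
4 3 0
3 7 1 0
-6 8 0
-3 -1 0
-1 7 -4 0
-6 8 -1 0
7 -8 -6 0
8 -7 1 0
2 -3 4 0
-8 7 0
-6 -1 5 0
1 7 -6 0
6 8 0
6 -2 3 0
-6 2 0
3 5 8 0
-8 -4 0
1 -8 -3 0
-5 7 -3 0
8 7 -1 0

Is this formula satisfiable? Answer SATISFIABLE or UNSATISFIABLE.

p8 = True:
  propagation gives p7=True, p4=False, p3=True, p1=False; an empty clause results — contradiction.
p8 = False:
  propagation gives p6=False; an empty clause results — contradiction.
Every branch closes, so no satisfying assignment exists.

UNSATISFIABLE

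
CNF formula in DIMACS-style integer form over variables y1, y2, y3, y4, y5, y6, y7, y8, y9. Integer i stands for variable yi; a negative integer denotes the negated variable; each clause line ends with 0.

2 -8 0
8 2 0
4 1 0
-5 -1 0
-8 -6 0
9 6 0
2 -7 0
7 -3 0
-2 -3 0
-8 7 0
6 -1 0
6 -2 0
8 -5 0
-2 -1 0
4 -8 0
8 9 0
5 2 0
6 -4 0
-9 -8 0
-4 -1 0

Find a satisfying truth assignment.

y1=False, y2=True, y3=False, y4=True, y5=False, y6=True, y7=False, y8=False, y9=True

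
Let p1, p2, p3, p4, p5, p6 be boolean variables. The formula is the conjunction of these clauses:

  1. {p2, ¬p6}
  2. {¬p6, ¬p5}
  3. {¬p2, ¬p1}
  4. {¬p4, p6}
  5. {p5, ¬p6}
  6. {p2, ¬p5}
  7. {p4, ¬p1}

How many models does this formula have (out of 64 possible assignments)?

The models are:
  p1=0 p2=0 p3=0 p4=0 p5=0 p6=0
  p1=0 p2=0 p3=1 p4=0 p5=0 p6=0
  p1=0 p2=1 p3=0 p4=0 p5=0 p6=0
  p1=0 p2=1 p3=0 p4=0 p5=1 p6=0
  p1=0 p2=1 p3=1 p4=0 p5=0 p6=0
  p1=0 p2=1 p3=1 p4=0 p5=1 p6=0
That's 6 in total.

6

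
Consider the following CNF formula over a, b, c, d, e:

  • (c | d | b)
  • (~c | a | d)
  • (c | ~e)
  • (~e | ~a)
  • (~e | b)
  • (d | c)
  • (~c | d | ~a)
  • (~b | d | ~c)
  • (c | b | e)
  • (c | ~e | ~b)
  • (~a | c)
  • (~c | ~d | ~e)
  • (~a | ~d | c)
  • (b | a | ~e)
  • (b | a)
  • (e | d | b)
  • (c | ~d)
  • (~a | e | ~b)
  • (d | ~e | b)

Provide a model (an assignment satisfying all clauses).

a=T, b=F, c=T, d=T, e=F

Check each clause:
  1. (b | c | d) — c is true.
  2. (a | d | ~c) — a is true.
  3. (~e | c) — c is true.
  4. (~a | ~e) — ~e is true.
  5. (b | ~e) — ~e is true.
  6. (c | d) — c is true.
  7. (d | ~a | ~c) — d is true.
  8. (~b | ~c | d) — d is true.
  9. (c | b | e) — c is true.
  10. (~e | c | ~b) — c is true.
  11. (~a | c) — c is true.
  12. (~e | ~c | ~d) — ~e is true.
  13. (~a | ~d | c) — c is true.
  14. (a | ~e | b) — a is true.
  15. (a | b) — a is true.
  16. (b | e | d) — d is true.
  17. (~d | c) — c is true.
  18. (e | ~a | ~b) — ~b is true.
  19. (b | ~e | d) — ~e is true.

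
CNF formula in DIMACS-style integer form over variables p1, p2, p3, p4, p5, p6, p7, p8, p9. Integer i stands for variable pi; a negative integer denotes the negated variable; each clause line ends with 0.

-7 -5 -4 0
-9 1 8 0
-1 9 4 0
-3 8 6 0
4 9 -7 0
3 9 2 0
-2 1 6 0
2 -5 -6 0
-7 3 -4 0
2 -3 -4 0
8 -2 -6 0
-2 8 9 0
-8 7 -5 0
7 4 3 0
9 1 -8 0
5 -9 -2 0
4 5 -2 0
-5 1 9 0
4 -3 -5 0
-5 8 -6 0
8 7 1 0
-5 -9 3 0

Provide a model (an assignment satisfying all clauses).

p1=True, p2=False, p3=False, p4=True, p5=False, p6=True, p7=False, p8=False, p9=True

Try p1 = True.
For the remaining variables, p2 = False, p3 = False, p4 = True, p5 = False, p6 = True, p7 = False, p8 = False, p9 = True works.
Every clause has at least one true literal under this assignment.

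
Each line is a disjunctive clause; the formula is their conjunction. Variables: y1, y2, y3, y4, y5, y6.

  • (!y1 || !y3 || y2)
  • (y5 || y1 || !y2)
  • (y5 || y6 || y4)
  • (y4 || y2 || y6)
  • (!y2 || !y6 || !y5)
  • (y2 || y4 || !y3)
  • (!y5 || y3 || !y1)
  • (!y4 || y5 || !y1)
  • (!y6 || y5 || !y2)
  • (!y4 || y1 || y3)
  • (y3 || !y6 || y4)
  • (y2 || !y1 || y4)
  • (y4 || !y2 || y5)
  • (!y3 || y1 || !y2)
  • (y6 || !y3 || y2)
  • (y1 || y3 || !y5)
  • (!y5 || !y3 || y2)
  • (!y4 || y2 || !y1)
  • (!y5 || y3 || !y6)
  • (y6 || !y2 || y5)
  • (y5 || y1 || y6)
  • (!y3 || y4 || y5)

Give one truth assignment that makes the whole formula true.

Branch on y1: take y1 = False.
Try y2 = False.
The remaining clauses are satisfied by y3 = True, y4 = True, y5 = False, y6 = True.
Every clause has at least one true literal under this assignment.

y1=F, y2=F, y3=T, y4=T, y5=F, y6=T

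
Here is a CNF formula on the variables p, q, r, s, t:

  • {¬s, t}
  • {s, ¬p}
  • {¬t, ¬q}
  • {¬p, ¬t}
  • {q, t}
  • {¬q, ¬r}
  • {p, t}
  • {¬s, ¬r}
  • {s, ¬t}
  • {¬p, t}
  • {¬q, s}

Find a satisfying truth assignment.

p=F, q=F, r=F, s=T, t=T

Pure literal: r appears only negated; assign r = False.
Set p = False and propagate.
  then t is forced to True.
  then q is forced to False.
  then s is forced to True.
Every clause has at least one true literal under this assignment.
Check each clause:
  1. {¬s, t} — t is true.
  2. {¬p, s} — s is true.
  3. {¬q, ¬t} — ¬q is true.
  4. {¬p, ¬t} — ¬p is true.
  5. {q, t} — t is true.
  6. {¬r, ¬q} — ¬r is true.
  7. {t, p} — t is true.
  8. {¬s, ¬r} — ¬r is true.
  9. {¬t, s} — s is true.
  10. {¬p, t} — t is true.
  11. {s, ¬q} — s is true.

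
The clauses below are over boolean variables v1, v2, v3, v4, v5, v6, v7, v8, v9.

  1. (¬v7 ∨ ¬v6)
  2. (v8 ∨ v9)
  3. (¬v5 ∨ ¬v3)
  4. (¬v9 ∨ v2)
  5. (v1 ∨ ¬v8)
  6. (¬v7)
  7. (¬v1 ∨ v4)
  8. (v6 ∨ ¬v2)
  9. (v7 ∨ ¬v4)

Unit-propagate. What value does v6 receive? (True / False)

(¬v7) stands alone — v7 = False.
(¬v4 ∨ v7) with v7 = False leaves only ¬v4, so v4 = False.
(v4 ∨ ¬v1): since v4 = False, the clause reduces to (¬v1). v1 = False.
(v1 ∨ ¬v8) with v1 = False leaves only ¬v8, so v8 = False.
From (v8 ∨ v9) and v8 = False: v9 = True.
(¬v9 ∨ v2) with v9 = True leaves only v2, so v2 = True.
(¬v2 ∨ v6) with v2 = True leaves only v6, so v6 = True.

True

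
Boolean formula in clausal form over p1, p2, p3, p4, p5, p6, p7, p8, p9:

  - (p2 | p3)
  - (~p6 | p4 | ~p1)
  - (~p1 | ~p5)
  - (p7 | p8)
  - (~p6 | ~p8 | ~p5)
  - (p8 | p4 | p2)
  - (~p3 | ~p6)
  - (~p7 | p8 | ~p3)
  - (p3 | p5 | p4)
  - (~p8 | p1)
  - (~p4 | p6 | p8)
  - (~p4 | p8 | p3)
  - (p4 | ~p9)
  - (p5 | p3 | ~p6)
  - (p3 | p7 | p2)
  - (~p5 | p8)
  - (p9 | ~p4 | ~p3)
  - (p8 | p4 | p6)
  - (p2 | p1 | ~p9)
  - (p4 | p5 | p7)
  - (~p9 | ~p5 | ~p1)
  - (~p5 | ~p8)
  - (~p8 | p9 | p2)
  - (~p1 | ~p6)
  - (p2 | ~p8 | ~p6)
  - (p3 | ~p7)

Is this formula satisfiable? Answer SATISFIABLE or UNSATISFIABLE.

SATISFIABLE

Pure literal: p2 appears only positively; assign p2 = True.
Try p1 = True.
  then p5 is forced to False.
  then p6 is forced to False.
Branch on p3: take p3 = True.
Try p4 = True.
  then p8 is forced to True.
  then p9 is forced to True.
p7 is now unconstrained; take p7 = False.
Every clause has at least one true literal under this assignment.
So p1=T, p2=T, p3=T, p4=T, p5=F, p6=F, p7=F, p8=T, p9=T is a satisfying assignment.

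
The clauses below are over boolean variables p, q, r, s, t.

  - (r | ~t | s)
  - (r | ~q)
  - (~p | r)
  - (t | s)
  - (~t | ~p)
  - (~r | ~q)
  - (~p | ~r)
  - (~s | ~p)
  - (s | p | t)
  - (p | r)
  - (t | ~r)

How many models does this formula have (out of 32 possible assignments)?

The models are:
  p=0 q=0 r=1 s=0 t=1
  p=0 q=0 r=1 s=1 t=1
Count: 2.

2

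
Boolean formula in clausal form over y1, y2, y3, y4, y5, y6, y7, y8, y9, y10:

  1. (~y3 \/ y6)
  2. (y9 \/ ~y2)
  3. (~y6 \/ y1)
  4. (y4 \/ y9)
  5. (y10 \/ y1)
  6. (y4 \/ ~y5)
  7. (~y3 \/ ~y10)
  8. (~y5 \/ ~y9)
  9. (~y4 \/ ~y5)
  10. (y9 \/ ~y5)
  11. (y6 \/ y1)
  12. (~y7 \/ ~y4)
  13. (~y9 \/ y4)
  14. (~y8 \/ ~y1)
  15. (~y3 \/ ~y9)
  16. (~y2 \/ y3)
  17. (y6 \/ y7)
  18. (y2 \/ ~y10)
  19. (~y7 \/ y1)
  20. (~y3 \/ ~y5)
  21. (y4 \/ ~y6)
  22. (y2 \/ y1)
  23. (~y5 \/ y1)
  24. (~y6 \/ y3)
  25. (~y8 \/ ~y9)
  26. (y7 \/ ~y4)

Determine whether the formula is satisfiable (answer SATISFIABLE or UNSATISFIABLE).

UNSATISFIABLE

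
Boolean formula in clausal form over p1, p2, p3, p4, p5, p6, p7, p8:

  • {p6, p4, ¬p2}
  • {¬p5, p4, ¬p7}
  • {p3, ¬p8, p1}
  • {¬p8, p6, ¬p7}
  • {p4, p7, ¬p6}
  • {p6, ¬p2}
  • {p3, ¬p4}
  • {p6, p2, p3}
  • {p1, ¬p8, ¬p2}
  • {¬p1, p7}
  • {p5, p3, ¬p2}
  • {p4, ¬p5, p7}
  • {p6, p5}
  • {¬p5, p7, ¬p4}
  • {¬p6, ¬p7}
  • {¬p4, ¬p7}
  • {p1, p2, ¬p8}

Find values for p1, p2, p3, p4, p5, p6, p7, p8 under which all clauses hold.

p1 = F  p2 = F  p3 = T  p4 = T  p5 = F  p6 = T  p7 = F  p8 = F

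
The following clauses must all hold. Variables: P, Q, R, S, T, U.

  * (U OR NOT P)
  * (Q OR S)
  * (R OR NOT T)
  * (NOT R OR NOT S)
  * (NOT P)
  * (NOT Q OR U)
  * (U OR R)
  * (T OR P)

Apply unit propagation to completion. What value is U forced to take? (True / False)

(NOT P) is a unit clause: P = False.
From (P OR T) and P = False: T = True.
(NOT T OR R) with T = True leaves only R, so R = True.
(NOT R OR NOT S): since R = True, the clause reduces to (NOT S). S = False.
From (S OR Q) and S = False: Q = True.
(NOT Q OR U): since Q = True, the clause reduces to (U). U = True.

True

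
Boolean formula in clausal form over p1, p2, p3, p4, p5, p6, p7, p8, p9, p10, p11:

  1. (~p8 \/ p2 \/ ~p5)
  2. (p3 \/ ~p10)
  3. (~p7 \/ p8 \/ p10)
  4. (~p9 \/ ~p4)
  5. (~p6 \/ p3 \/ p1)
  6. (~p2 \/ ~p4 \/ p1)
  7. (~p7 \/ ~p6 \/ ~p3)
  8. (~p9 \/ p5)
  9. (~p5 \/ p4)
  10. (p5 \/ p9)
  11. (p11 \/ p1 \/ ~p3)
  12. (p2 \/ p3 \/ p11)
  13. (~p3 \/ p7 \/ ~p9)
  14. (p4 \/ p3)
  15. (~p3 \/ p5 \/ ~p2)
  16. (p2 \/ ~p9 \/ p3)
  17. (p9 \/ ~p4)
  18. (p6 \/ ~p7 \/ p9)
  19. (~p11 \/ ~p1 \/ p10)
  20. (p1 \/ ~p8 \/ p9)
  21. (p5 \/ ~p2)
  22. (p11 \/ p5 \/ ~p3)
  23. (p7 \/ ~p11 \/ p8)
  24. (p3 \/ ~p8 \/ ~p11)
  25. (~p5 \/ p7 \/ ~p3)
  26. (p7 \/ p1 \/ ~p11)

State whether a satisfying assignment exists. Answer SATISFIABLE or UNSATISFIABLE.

UNSATISFIABLE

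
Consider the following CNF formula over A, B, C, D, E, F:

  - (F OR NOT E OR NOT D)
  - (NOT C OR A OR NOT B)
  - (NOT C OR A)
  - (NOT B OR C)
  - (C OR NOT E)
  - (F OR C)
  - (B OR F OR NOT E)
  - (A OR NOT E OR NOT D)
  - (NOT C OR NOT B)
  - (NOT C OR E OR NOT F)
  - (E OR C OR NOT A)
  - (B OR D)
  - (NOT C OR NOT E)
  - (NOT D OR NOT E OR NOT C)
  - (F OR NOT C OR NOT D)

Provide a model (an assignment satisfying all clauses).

A = False, B = False, C = False, D = True, E = False, F = True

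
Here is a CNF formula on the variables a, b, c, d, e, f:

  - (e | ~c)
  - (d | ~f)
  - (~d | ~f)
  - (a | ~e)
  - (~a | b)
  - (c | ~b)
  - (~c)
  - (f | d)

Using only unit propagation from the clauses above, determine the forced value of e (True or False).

(~c) is a unit clause: c = False.
(~b | c) with c = False leaves only ~b, so b = False.
From (~a | b) and b = False: a = False.
In (a | ~e), a is now false; ~e must hold, so e = False.

False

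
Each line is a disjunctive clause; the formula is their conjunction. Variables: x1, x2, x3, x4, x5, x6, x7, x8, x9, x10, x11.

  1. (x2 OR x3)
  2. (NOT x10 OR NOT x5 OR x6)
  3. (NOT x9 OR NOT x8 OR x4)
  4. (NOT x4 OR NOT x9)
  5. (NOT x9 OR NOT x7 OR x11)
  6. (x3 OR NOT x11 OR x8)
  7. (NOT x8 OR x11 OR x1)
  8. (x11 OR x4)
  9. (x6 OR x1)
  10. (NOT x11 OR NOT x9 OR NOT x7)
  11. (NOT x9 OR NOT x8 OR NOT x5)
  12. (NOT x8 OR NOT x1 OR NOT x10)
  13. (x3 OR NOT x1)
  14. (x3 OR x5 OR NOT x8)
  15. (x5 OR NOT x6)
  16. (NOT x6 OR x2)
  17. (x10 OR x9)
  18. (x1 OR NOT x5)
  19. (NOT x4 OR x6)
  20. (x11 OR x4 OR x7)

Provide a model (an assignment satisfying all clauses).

x2 occurs only positively in the remaining clauses — set x2 = True.
x3 occurs only positively in the remaining clauses — set x3 = True.
Try x1 = True.
The remaining clauses are satisfied by x4 = False, x5 = True, x6 = False, x7 = False, x8 = False, x9 = True, x10 = False, x11 = True.
Every clause has at least one true literal under this assignment.

x1=1, x2=1, x3=1, x4=0, x5=1, x6=0, x7=0, x8=0, x9=1, x10=0, x11=1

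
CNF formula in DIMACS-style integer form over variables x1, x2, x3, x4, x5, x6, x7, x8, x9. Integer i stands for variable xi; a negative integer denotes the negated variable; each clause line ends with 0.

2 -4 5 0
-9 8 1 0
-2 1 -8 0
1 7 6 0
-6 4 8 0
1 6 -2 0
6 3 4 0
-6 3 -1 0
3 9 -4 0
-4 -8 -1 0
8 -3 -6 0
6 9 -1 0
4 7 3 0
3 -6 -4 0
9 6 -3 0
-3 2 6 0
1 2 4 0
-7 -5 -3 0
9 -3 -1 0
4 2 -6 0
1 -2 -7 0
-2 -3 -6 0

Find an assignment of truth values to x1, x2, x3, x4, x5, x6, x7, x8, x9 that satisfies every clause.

x1=True, x2=True, x3=False, x4=True, x5=False, x6=False, x7=True, x8=False, x9=True

Branch on x1: take x1 = True.
For the remaining variables, x2 = True, x3 = False, x4 = True, x5 = False, x6 = False, x7 = True, x8 = False, x9 = True works.
Every clause has at least one true literal under this assignment.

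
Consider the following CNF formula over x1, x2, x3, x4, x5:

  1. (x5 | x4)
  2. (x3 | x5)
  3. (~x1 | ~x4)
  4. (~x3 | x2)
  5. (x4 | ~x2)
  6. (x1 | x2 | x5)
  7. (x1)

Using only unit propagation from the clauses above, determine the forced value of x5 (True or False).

True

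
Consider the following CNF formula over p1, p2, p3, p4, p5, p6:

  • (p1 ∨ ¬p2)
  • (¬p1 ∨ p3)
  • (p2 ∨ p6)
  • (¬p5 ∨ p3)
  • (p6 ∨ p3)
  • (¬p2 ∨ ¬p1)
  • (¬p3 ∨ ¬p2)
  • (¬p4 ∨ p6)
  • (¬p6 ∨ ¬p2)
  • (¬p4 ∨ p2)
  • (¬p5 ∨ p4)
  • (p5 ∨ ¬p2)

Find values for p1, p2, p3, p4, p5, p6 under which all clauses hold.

p1=F  p2=F  p3=F  p4=F  p5=F  p6=T

Branch on p1: take p1 = False.
  then p2 is forced to False.
  then p6 is forced to True.
  then p4 is forced to False.
  then p5 is forced to False.
p3 is now unconstrained; take p3 = False.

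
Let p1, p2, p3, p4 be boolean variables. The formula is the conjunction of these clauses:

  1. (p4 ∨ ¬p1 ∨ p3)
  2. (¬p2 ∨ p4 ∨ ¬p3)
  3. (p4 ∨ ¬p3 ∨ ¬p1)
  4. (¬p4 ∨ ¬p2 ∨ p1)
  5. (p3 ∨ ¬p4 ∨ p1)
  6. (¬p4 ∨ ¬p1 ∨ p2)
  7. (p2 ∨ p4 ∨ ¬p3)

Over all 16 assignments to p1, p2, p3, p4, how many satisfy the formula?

5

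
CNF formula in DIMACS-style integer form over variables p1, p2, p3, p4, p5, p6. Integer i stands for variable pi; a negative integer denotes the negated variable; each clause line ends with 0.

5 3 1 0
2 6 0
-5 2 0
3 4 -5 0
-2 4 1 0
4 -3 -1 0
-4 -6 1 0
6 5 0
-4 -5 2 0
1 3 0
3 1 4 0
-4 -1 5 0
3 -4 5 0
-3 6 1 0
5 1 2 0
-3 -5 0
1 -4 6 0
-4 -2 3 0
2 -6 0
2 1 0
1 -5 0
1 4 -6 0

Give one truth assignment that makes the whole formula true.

p1 = T, p2 = T, p3 = F, p4 = F, p5 = F, p6 = T

Check each clause:
  1. (p5 ∨ p3 ∨ p1) — p1 is true.
  2. (p2 ∨ p6) — p2 is true.
  3. (¬p5 ∨ p2) — p2 is true.
  4. (¬p5 ∨ p3 ∨ p4) — ¬p5 is true.
  5. (¬p2 ∨ p4 ∨ p1) — p1 is true.
  6. (p4 ∨ ¬p3 ∨ ¬p1) — ¬p3 is true.
  7. (p1 ∨ ¬p6 ∨ ¬p4) — p1 is true.
  8. (p5 ∨ p6) — p6 is true.
  9. (p2 ∨ ¬p5 ∨ ¬p4) — p2 is true.
  10. (p1 ∨ p3) — p1 is true.
  11. (p4 ∨ p3 ∨ p1) — p1 is true.
  12. (¬p4 ∨ ¬p1 ∨ p5) — ¬p4 is true.
  13. (¬p4 ∨ p5 ∨ p3) — ¬p4 is true.
  14. (p1 ∨ p6 ∨ ¬p3) — p1 is true.
  15. (p5 ∨ p2 ∨ p1) — p1 is true.
  16. (¬p5 ∨ ¬p3) — ¬p5 is true.
  17. (¬p4 ∨ p1 ∨ p6) — p1 is true.
  18. (p3 ∨ ¬p4 ∨ ¬p2) — ¬p4 is true.
  19. (¬p6 ∨ p2) — p2 is true.
  20. (p1 ∨ p2) — p1 is true.
  21. (p1 ∨ ¬p5) — p1 is true.
  22. (p4 ∨ p1 ∨ ¬p6) — p1 is true.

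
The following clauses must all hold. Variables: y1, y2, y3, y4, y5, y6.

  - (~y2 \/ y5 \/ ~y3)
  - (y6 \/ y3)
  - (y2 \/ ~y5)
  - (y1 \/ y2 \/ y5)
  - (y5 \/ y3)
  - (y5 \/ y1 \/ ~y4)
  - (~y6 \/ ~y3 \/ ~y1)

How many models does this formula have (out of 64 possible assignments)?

Split on y5, then y3.
  y5=1, y3=1: y4 free; 3 ways for (y1,y2,y6) × 2^1 = 6.
  y5=1, y3=0: remaining (y1,y2,y4,y6) ∈ {(0,1,0,1); (0,1,1,1); (1,1,0,1); (1,1,1,1)} — 4.
  y5=0, y3=1: remaining (y1,y2,y4,y6) ∈ {(1,0,0,0); (1,0,1,0)} — 2.
  y5=0, y3=0: a clause becomes empty — 0.
Total: 6 + 4 + 2 + 0 = 12.

12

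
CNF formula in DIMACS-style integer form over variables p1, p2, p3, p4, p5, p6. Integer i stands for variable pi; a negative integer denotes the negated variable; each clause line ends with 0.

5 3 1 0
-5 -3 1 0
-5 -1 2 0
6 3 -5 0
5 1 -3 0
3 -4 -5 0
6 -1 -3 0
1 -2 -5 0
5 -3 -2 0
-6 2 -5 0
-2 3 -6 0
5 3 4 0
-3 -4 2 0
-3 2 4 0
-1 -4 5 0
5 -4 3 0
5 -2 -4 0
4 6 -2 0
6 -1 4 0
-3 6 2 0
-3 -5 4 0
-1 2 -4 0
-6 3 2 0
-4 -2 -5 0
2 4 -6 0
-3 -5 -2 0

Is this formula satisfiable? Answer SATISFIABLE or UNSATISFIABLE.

UNSATISFIABLE

p3 = True:
  p2 = True:
    propagation gives p5=True; an empty clause results — contradiction.
  p2 = False:
    propagation gives p4=False; an empty clause results — contradiction.
p3 = False:
  p5 = True:
    propagation gives p6=True, p4=False, p2=True; an empty clause results — contradiction.
  p5 = False:
    propagation gives p1=True, p4=True; an empty clause results — contradiction.
Every branch closes, so no satisfying assignment exists.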